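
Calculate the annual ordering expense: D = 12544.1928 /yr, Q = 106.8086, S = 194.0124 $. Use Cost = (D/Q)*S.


Number of orders = D/Q = 117.4455
Cost = 117.4455 * 194.0124 = 22785.8894

22785.8894 $/yr


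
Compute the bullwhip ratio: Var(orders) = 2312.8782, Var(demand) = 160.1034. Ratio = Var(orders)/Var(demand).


BW = 2312.8782 / 160.1034 = 14.4462

14.4462


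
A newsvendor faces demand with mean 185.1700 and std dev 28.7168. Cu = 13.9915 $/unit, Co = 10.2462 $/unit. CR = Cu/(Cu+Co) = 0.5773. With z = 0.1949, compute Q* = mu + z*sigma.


CR = Cu/(Cu+Co) = 13.9915/(13.9915+10.2462) = 0.5773
z = 0.1949
Q* = 185.1700 + 0.1949 * 28.7168 = 190.7669

190.7669 units


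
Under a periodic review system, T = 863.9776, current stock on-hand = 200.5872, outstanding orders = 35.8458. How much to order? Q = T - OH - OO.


Inventory position = OH + OO = 200.5872 + 35.8458 = 236.4330
Q = 863.9776 - 236.4330 = 627.5446

627.5446 units


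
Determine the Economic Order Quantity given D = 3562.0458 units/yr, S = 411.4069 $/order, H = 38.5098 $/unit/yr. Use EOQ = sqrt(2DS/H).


2*D*S = 2 * 3562.0458 * 411.4069 = 2930900.4405
2*D*S/H = 76107.9112
EOQ = sqrt(76107.9112) = 275.8766

275.8766 units


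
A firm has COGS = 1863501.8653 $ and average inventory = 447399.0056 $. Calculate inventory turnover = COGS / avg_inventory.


Turnover = 1863501.8653 / 447399.0056 = 4.1652

4.1652


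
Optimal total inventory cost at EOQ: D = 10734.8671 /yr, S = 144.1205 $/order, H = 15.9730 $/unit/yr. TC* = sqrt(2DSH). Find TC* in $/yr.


2*D*S*H = 49424117.0660
TC* = sqrt(49424117.0660) = 7030.2288

7030.2288 $/yr


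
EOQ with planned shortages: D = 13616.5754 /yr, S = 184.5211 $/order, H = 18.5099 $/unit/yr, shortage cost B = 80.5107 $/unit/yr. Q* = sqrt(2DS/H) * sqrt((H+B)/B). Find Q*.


sqrt(2DS/H) = 521.0386
sqrt((H+B)/B) = 1.1090
Q* = 521.0386 * 1.1090 = 577.8377

577.8377 units


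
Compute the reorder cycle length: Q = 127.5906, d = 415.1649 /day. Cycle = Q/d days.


Cycle = 127.5906 / 415.1649 = 0.3073

0.3073 days


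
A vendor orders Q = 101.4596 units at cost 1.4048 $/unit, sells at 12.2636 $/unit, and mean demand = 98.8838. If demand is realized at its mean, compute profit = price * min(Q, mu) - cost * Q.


Sales at mu = min(101.4596, 98.8838) = 98.8838
Revenue = 12.2636 * 98.8838 = 1212.6714
Total cost = 1.4048 * 101.4596 = 142.5304
Profit = 1212.6714 - 142.5304 = 1070.1409

1070.1409 $


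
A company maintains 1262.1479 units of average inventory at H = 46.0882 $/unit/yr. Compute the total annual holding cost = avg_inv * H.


Cost = 1262.1479 * 46.0882 = 58170.1248

58170.1248 $/yr


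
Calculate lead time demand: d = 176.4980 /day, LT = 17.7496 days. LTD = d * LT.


LTD = 176.4980 * 17.7496 = 3132.7689

3132.7689 units


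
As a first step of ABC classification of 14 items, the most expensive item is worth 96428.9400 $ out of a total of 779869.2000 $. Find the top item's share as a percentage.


Top item = 96428.9400
Total = 779869.2000
Percentage = 96428.9400 / 779869.2000 * 100 = 12.3648

12.3648%


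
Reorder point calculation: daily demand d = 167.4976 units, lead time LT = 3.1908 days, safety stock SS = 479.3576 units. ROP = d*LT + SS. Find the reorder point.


d*LT = 167.4976 * 3.1908 = 534.4513
ROP = 534.4513 + 479.3576 = 1013.8089

1013.8089 units


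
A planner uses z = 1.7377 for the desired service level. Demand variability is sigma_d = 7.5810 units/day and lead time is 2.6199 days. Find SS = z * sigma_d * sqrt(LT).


sqrt(LT) = sqrt(2.6199) = 1.6186
SS = 1.7377 * 7.5810 * 1.6186 = 21.3228

21.3228 units


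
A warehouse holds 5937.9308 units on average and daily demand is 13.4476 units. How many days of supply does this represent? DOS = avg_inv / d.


DOS = 5937.9308 / 13.4476 = 441.5606

441.5606 days


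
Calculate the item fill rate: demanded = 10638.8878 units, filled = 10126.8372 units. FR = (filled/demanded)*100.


FR = 10126.8372 / 10638.8878 * 100 = 95.1870

95.1870%


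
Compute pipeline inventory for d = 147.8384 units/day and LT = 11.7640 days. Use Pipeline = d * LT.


Pipeline = 147.8384 * 11.7640 = 1739.1709

1739.1709 units


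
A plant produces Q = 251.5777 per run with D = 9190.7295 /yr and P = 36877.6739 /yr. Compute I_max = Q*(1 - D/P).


D/P = 0.2492
1 - D/P = 0.7508
I_max = 251.5777 * 0.7508 = 188.8790

188.8790 units


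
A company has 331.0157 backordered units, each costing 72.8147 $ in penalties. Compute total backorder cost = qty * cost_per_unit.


Total = 331.0157 * 72.8147 = 24102.8089

24102.8089 $


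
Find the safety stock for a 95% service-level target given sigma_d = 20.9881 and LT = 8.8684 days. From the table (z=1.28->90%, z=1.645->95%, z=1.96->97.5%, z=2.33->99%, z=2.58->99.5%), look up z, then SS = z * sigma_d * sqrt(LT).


From the table, SL = 95% corresponds to z = 1.645
sqrt(LT) = sqrt(8.8684) = 2.9780
SS = 1.645 * 20.9881 * 2.9780 = 102.8162

102.8162 units


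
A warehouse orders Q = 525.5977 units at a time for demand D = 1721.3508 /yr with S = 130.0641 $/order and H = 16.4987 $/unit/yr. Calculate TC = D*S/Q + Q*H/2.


Ordering cost = D*S/Q = 425.9645
Holding cost = Q*H/2 = 4335.8394
TC = 425.9645 + 4335.8394 = 4761.8039

4761.8039 $/yr


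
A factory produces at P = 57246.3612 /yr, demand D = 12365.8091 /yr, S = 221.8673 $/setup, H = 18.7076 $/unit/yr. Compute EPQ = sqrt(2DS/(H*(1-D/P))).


1 - D/P = 1 - 0.2160 = 0.7840
H*(1-D/P) = 14.6666
2DS = 5487137.3547
EPQ = sqrt(374125.6220) = 611.6581

611.6581 units


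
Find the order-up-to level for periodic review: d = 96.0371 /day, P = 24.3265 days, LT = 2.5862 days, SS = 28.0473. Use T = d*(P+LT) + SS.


P + LT = 26.9127
d*(P+LT) = 96.0371 * 26.9127 = 2584.6177
T = 2584.6177 + 28.0473 = 2612.6650

2612.6650 units


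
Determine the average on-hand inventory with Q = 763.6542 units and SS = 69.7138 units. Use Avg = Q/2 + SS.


Q/2 = 381.8271
Avg = 381.8271 + 69.7138 = 451.5409

451.5409 units


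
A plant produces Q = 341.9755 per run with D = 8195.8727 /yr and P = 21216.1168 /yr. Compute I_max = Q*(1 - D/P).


D/P = 0.3863
1 - D/P = 0.6137
I_max = 341.9755 * 0.6137 = 209.8690

209.8690 units


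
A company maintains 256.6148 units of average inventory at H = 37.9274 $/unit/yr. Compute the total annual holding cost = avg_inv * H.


Cost = 256.6148 * 37.9274 = 9732.7322

9732.7322 $/yr


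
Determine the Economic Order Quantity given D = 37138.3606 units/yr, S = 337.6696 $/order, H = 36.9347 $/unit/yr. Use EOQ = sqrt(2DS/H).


2*D*S = 2 * 37138.3606 * 337.6696 = 25080990.7369
2*D*S/H = 679063.0691
EOQ = sqrt(679063.0691) = 824.0528

824.0528 units


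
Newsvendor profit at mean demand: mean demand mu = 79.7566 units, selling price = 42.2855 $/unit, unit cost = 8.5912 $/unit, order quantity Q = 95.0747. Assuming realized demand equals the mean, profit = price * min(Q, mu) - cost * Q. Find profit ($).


Sales at mu = min(95.0747, 79.7566) = 79.7566
Revenue = 42.2855 * 79.7566 = 3372.5477
Total cost = 8.5912 * 95.0747 = 816.8058
Profit = 3372.5477 - 816.8058 = 2555.7419

2555.7419 $


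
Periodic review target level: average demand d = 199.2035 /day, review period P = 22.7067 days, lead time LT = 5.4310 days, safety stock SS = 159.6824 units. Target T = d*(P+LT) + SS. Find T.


P + LT = 28.1377
d*(P+LT) = 199.2035 * 28.1377 = 5605.1283
T = 5605.1283 + 159.6824 = 5764.8107

5764.8107 units


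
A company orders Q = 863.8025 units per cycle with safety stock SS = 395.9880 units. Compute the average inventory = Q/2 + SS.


Q/2 = 431.9013
Avg = 431.9013 + 395.9880 = 827.8892

827.8892 units


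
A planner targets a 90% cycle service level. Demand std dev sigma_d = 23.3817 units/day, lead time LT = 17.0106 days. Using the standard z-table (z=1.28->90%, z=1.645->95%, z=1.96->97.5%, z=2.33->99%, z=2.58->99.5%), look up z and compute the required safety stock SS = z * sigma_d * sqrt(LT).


From the table, SL = 90% corresponds to z = 1.28
sqrt(LT) = sqrt(17.0106) = 4.1244
SS = 1.28 * 23.3817 * 4.1244 = 123.4371

123.4371 units


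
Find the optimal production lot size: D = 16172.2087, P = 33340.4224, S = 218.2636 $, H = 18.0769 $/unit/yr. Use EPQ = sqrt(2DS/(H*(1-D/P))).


1 - D/P = 1 - 0.4851 = 0.5149
H*(1-D/P) = 9.3085
2DS = 7059608.9816
EPQ = sqrt(758407.6039) = 870.8660

870.8660 units


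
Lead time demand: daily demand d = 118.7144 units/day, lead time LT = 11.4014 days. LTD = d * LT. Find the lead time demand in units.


LTD = 118.7144 * 11.4014 = 1353.5104

1353.5104 units


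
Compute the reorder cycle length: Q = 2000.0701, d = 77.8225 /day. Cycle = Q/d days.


Cycle = 2000.0701 / 77.8225 = 25.7004

25.7004 days


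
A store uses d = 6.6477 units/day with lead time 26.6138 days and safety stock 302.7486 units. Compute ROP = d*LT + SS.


d*LT = 6.6477 * 26.6138 = 176.9206
ROP = 176.9206 + 302.7486 = 479.6692

479.6692 units


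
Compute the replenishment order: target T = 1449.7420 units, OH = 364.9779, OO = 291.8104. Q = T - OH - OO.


Inventory position = OH + OO = 364.9779 + 291.8104 = 656.7883
Q = 1449.7420 - 656.7883 = 792.9537

792.9537 units


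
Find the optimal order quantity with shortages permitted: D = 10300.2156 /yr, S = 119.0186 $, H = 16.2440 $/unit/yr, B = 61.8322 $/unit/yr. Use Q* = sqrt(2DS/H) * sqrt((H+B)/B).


sqrt(2DS/H) = 388.5072
sqrt((H+B)/B) = 1.1237
Q* = 388.5072 * 1.1237 = 436.5672

436.5672 units


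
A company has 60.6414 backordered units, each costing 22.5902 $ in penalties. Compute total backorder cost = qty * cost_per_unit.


Total = 60.6414 * 22.5902 = 1369.9014

1369.9014 $


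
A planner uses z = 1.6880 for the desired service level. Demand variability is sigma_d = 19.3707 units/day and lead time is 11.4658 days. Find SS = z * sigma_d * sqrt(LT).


sqrt(LT) = sqrt(11.4658) = 3.3861
SS = 1.6880 * 19.3707 * 3.3861 = 110.7184

110.7184 units


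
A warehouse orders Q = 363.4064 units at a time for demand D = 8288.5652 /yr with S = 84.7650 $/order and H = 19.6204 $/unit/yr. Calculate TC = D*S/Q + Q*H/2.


Ordering cost = D*S/Q = 1933.3183
Holding cost = Q*H/2 = 3565.0895
TC = 1933.3183 + 3565.0895 = 5498.4077

5498.4077 $/yr


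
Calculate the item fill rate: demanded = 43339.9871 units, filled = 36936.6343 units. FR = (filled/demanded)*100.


FR = 36936.6343 / 43339.9871 * 100 = 85.2253

85.2253%


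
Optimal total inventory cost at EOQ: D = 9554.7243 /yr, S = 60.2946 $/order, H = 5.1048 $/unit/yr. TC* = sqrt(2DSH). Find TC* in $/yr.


2*D*S*H = 5881732.9972
TC* = sqrt(5881732.9972) = 2425.2284

2425.2284 $/yr


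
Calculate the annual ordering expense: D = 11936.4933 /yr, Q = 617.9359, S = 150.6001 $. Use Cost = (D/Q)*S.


Number of orders = D/Q = 19.3167
Cost = 19.3167 * 150.6001 = 2909.0996

2909.0996 $/yr


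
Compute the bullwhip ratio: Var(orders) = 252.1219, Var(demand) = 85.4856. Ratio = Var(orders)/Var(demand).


BW = 252.1219 / 85.4856 = 2.9493

2.9493


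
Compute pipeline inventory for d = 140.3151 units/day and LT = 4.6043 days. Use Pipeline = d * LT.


Pipeline = 140.3151 * 4.6043 = 646.0528

646.0528 units


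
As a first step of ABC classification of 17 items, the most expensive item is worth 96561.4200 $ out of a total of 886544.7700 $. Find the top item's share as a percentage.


Top item = 96561.4200
Total = 886544.7700
Percentage = 96561.4200 / 886544.7700 * 100 = 10.8919

10.8919%


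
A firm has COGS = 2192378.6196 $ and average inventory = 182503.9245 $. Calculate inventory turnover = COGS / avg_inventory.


Turnover = 2192378.6196 / 182503.9245 = 12.0128

12.0128


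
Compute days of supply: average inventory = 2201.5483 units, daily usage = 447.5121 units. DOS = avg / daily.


DOS = 2201.5483 / 447.5121 = 4.9195

4.9195 days


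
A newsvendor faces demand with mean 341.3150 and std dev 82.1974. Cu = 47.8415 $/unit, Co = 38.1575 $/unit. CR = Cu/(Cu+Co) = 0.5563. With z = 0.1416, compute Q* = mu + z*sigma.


CR = Cu/(Cu+Co) = 47.8415/(47.8415+38.1575) = 0.5563
z = 0.1416
Q* = 341.3150 + 0.1416 * 82.1974 = 352.9542

352.9542 units


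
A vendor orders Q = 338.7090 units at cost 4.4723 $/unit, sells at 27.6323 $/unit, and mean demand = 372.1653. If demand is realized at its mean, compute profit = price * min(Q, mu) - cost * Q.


Sales at mu = min(338.7090, 372.1653) = 338.7090
Revenue = 27.6323 * 338.7090 = 9359.3087
Total cost = 4.4723 * 338.7090 = 1514.8083
Profit = 9359.3087 - 1514.8083 = 7844.5004

7844.5004 $


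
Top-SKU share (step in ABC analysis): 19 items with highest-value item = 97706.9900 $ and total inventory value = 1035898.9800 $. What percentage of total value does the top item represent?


Top item = 97706.9900
Total = 1035898.9800
Percentage = 97706.9900 / 1035898.9800 * 100 = 9.4321

9.4321%


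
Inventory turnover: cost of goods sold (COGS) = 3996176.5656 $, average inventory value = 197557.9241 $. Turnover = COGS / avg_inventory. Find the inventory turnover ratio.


Turnover = 3996176.5656 / 197557.9241 = 20.2279

20.2279


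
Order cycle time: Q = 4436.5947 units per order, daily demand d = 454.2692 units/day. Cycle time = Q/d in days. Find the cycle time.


Cycle = 4436.5947 / 454.2692 = 9.7664

9.7664 days


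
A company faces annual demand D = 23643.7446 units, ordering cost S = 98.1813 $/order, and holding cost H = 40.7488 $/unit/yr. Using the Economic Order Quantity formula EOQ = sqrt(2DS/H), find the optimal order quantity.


2*D*S = 2 * 23643.7446 * 98.1813 = 4642747.1634
2*D*S/H = 113935.8009
EOQ = sqrt(113935.8009) = 337.5438

337.5438 units


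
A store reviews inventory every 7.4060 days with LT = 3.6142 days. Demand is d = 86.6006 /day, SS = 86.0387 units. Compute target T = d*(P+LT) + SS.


P + LT = 11.0202
d*(P+LT) = 86.6006 * 11.0202 = 954.3559
T = 954.3559 + 86.0387 = 1040.3946

1040.3946 units


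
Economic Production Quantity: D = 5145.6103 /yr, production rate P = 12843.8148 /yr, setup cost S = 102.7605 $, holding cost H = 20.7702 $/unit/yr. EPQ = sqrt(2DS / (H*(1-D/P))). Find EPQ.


1 - D/P = 1 - 0.4006 = 0.5994
H*(1-D/P) = 12.4490
2DS = 1057530.9745
EPQ = sqrt(84948.7532) = 291.4597

291.4597 units


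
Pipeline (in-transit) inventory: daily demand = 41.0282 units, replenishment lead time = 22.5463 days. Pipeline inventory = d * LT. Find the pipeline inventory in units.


Pipeline = 41.0282 * 22.5463 = 925.0341

925.0341 units


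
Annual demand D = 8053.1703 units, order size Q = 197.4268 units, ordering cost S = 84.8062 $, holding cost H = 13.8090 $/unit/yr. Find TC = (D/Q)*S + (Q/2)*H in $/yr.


Ordering cost = D*S/Q = 3459.3012
Holding cost = Q*H/2 = 1363.1333
TC = 3459.3012 + 1363.1333 = 4822.4346

4822.4346 $/yr


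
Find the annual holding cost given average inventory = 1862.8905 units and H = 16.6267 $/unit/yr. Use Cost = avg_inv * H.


Cost = 1862.8905 * 16.6267 = 30973.7215

30973.7215 $/yr


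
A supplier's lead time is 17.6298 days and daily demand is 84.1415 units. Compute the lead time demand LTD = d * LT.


LTD = 84.1415 * 17.6298 = 1483.3978

1483.3978 units


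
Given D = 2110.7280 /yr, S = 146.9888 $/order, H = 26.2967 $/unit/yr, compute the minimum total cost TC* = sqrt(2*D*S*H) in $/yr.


2*D*S*H = 16317279.8972
TC* = sqrt(16317279.8972) = 4039.4653

4039.4653 $/yr


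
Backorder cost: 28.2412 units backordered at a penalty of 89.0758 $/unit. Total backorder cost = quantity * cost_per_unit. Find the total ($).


Total = 28.2412 * 89.0758 = 2515.6075

2515.6075 $


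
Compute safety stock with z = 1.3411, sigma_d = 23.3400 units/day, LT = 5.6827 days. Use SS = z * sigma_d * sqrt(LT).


sqrt(LT) = sqrt(5.6827) = 2.3838
SS = 1.3411 * 23.3400 * 2.3838 = 74.6173

74.6173 units


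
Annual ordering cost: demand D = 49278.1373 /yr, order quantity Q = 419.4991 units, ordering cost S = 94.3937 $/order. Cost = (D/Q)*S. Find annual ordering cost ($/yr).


Number of orders = D/Q = 117.4690
Cost = 117.4690 * 94.3937 = 11088.3330

11088.3330 $/yr


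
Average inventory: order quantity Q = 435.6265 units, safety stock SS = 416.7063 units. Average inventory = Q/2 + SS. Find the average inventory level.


Q/2 = 217.8133
Avg = 217.8133 + 416.7063 = 634.5195

634.5195 units


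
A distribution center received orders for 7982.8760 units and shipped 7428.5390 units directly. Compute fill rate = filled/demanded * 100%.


FR = 7428.5390 / 7982.8760 * 100 = 93.0559

93.0559%


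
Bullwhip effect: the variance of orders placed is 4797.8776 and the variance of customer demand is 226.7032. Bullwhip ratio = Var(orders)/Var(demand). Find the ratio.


BW = 4797.8776 / 226.7032 = 21.1637

21.1637


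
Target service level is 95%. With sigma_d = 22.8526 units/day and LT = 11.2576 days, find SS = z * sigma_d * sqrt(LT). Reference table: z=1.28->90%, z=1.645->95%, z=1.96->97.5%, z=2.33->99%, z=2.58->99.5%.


From the table, SL = 95% corresponds to z = 1.645
sqrt(LT) = sqrt(11.2576) = 3.3552
SS = 1.645 * 22.8526 * 3.3552 = 126.1318

126.1318 units


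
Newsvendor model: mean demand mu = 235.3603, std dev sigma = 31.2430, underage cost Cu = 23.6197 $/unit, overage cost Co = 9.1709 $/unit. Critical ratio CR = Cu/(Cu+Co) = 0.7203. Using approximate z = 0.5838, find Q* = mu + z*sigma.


CR = Cu/(Cu+Co) = 23.6197/(23.6197+9.1709) = 0.7203
z = 0.5838
Q* = 235.3603 + 0.5838 * 31.2430 = 253.6000

253.6000 units


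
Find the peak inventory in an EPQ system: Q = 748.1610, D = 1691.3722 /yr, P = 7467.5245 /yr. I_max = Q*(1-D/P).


D/P = 0.2265
1 - D/P = 0.7735
I_max = 748.1610 * 0.7735 = 578.7047

578.7047 units


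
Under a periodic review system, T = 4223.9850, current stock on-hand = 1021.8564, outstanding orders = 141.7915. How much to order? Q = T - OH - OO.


Inventory position = OH + OO = 1021.8564 + 141.7915 = 1163.6479
Q = 4223.9850 - 1163.6479 = 3060.3371

3060.3371 units


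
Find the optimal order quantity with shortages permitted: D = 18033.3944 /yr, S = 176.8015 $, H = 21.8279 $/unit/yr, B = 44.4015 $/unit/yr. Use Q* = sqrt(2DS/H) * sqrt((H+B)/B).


sqrt(2DS/H) = 540.4938
sqrt((H+B)/B) = 1.2213
Q* = 540.4938 * 1.2213 = 660.1115

660.1115 units


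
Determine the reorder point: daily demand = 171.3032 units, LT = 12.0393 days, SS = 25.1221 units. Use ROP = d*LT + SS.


d*LT = 171.3032 * 12.0393 = 2062.3706
ROP = 2062.3706 + 25.1221 = 2087.4927

2087.4927 units


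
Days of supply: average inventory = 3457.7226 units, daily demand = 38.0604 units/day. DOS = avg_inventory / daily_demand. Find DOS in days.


DOS = 3457.7226 / 38.0604 = 90.8483

90.8483 days


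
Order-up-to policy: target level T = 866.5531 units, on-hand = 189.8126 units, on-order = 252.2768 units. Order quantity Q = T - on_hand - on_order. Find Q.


Inventory position = OH + OO = 189.8126 + 252.2768 = 442.0894
Q = 866.5531 - 442.0894 = 424.4637

424.4637 units


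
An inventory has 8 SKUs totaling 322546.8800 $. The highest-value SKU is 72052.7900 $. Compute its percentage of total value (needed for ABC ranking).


Top item = 72052.7900
Total = 322546.8800
Percentage = 72052.7900 / 322546.8800 * 100 = 22.3387

22.3387%


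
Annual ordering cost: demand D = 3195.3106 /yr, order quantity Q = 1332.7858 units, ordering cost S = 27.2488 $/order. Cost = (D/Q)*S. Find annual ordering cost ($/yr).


Number of orders = D/Q = 2.3975
Cost = 2.3975 * 27.2488 = 65.3281

65.3281 $/yr


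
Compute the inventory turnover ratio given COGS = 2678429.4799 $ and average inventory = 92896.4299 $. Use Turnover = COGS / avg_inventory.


Turnover = 2678429.4799 / 92896.4299 = 28.8324

28.8324


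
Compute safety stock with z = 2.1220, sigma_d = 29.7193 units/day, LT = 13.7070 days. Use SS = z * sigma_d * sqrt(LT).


sqrt(LT) = sqrt(13.7070) = 3.7023
SS = 2.1220 * 29.7193 * 3.7023 = 233.4829

233.4829 units


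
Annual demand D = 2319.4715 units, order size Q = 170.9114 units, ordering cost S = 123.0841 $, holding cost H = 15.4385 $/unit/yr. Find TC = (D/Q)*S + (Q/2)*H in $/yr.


Ordering cost = D*S/Q = 1670.3980
Holding cost = Q*H/2 = 1319.3078
TC = 1670.3980 + 1319.3078 = 2989.7058

2989.7058 $/yr


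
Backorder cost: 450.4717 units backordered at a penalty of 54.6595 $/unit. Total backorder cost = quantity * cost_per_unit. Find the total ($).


Total = 450.4717 * 54.6595 = 24622.5579

24622.5579 $


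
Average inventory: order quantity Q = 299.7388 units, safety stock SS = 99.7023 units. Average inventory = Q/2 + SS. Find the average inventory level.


Q/2 = 149.8694
Avg = 149.8694 + 99.7023 = 249.5717

249.5717 units


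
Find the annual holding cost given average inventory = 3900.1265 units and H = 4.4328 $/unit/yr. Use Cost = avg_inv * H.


Cost = 3900.1265 * 4.4328 = 17288.4807

17288.4807 $/yr


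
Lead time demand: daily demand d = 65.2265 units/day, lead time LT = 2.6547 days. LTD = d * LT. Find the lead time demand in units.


LTD = 65.2265 * 2.6547 = 173.1568

173.1568 units


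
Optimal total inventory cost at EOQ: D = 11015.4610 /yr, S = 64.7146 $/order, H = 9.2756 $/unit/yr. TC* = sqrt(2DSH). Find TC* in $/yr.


2*D*S*H = 13224429.8110
TC* = sqrt(13224429.8110) = 3636.5409

3636.5409 $/yr


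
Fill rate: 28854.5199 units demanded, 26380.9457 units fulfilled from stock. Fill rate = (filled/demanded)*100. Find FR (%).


FR = 26380.9457 / 28854.5199 * 100 = 91.4274

91.4274%


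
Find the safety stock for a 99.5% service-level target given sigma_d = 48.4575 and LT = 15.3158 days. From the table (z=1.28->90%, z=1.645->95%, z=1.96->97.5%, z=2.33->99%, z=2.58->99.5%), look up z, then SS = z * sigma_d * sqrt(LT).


From the table, SL = 99.5% corresponds to z = 2.58
sqrt(LT) = sqrt(15.3158) = 3.9135
SS = 2.58 * 48.4575 * 3.9135 = 489.2722

489.2722 units


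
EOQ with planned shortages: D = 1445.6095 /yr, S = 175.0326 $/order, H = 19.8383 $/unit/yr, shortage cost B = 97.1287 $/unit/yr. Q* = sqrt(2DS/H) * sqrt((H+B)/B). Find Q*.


sqrt(2DS/H) = 159.7157
sqrt((H+B)/B) = 1.0974
Q* = 159.7157 * 1.0974 = 175.2692

175.2692 units


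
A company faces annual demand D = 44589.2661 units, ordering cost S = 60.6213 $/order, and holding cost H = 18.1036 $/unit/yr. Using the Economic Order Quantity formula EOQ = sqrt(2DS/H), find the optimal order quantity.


2*D*S = 2 * 44589.2661 * 60.6213 = 5406118.5541
2*D*S/H = 298621.1888
EOQ = sqrt(298621.1888) = 546.4624

546.4624 units


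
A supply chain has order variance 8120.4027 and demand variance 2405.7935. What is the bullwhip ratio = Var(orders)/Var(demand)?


BW = 8120.4027 / 2405.7935 = 3.3754

3.3754


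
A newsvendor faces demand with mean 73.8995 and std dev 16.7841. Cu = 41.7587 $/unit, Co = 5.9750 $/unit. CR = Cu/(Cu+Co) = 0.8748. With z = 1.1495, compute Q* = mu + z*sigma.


CR = Cu/(Cu+Co) = 41.7587/(41.7587+5.9750) = 0.8748
z = 1.1495
Q* = 73.8995 + 1.1495 * 16.7841 = 93.1928

93.1928 units


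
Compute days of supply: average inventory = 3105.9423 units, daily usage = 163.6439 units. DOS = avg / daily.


DOS = 3105.9423 / 163.6439 = 18.9799

18.9799 days


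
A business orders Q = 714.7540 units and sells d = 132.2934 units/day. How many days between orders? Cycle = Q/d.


Cycle = 714.7540 / 132.2934 = 5.4028

5.4028 days


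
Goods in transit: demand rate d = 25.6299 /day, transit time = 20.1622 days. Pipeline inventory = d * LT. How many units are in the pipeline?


Pipeline = 25.6299 * 20.1622 = 516.7552

516.7552 units


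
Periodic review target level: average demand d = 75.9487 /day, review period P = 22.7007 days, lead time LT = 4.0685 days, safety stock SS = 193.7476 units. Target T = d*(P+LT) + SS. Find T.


P + LT = 26.7692
d*(P+LT) = 75.9487 * 26.7692 = 2033.0859
T = 2033.0859 + 193.7476 = 2226.8335

2226.8335 units


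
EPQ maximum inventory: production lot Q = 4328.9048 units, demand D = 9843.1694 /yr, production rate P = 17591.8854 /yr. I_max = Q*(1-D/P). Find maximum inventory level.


D/P = 0.5595
1 - D/P = 0.4405
I_max = 4328.9048 * 0.4405 = 1906.7572

1906.7572 units


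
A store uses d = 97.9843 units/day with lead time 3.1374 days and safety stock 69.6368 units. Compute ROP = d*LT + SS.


d*LT = 97.9843 * 3.1374 = 307.4159
ROP = 307.4159 + 69.6368 = 377.0527

377.0527 units


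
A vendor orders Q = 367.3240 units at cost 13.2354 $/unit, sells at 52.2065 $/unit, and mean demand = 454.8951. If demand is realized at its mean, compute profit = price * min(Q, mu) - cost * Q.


Sales at mu = min(367.3240, 454.8951) = 367.3240
Revenue = 52.2065 * 367.3240 = 19176.7004
Total cost = 13.2354 * 367.3240 = 4861.6801
Profit = 19176.7004 - 4861.6801 = 14315.0203

14315.0203 $


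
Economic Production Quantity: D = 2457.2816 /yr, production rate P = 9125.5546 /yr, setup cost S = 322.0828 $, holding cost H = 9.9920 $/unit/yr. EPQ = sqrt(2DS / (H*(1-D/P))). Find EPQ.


1 - D/P = 1 - 0.2693 = 0.7307
H*(1-D/P) = 7.3014
2DS = 1582896.2762
EPQ = sqrt(216793.3360) = 465.6107

465.6107 units


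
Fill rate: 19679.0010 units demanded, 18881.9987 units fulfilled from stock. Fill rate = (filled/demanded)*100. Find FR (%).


FR = 18881.9987 / 19679.0010 * 100 = 95.9500

95.9500%


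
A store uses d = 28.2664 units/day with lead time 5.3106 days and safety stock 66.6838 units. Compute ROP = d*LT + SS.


d*LT = 28.2664 * 5.3106 = 150.1115
ROP = 150.1115 + 66.6838 = 216.7953

216.7953 units


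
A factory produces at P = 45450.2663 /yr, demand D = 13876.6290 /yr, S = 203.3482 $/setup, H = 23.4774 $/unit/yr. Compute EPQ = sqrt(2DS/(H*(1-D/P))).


1 - D/P = 1 - 0.3053 = 0.6947
H*(1-D/P) = 16.3094
2DS = 5643575.0584
EPQ = sqrt(346031.8881) = 588.2448

588.2448 units


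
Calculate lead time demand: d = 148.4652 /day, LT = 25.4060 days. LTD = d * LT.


LTD = 148.4652 * 25.4060 = 3771.9069

3771.9069 units


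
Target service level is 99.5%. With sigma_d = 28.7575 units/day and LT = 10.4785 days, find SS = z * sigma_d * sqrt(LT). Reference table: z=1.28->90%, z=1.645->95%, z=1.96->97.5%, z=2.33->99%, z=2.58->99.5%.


From the table, SL = 99.5% corresponds to z = 2.58
sqrt(LT) = sqrt(10.4785) = 3.2371
SS = 2.58 * 28.7575 * 3.2371 = 240.1709

240.1709 units


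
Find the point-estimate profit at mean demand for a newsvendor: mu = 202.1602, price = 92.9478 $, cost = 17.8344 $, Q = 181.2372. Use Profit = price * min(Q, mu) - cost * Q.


Sales at mu = min(181.2372, 202.1602) = 181.2372
Revenue = 92.9478 * 181.2372 = 16845.5990
Total cost = 17.8344 * 181.2372 = 3232.2567
Profit = 16845.5990 - 3232.2567 = 13613.3423

13613.3423 $


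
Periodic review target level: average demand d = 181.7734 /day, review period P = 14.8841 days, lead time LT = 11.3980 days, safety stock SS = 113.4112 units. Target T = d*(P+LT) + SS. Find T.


P + LT = 26.2821
d*(P+LT) = 181.7734 * 26.2821 = 4777.3867
T = 4777.3867 + 113.4112 = 4890.7979

4890.7979 units


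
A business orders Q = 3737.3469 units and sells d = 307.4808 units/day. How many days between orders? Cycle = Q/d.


Cycle = 3737.3469 / 307.4808 = 12.1547

12.1547 days


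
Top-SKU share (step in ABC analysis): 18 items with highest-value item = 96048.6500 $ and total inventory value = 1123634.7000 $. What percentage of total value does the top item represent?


Top item = 96048.6500
Total = 1123634.7000
Percentage = 96048.6500 / 1123634.7000 * 100 = 8.5480

8.5480%


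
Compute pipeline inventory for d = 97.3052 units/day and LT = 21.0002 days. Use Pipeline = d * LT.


Pipeline = 97.3052 * 21.0002 = 2043.4287

2043.4287 units


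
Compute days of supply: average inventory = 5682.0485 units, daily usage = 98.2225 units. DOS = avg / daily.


DOS = 5682.0485 / 98.2225 = 57.8487

57.8487 days


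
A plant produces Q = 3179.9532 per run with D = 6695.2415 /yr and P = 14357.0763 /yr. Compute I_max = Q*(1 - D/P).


D/P = 0.4663
1 - D/P = 0.5337
I_max = 3179.9532 * 0.5337 = 1697.0221

1697.0221 units


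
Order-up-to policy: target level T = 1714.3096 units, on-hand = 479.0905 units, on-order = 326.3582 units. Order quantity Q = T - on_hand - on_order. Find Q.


Inventory position = OH + OO = 479.0905 + 326.3582 = 805.4487
Q = 1714.3096 - 805.4487 = 908.8609

908.8609 units


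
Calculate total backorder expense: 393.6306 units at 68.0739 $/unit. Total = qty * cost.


Total = 393.6306 * 68.0739 = 26795.9701

26795.9701 $


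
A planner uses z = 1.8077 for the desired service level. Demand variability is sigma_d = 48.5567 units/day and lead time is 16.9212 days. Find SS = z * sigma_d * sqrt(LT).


sqrt(LT) = sqrt(16.9212) = 4.1135
SS = 1.8077 * 48.5567 * 4.1135 = 361.0697

361.0697 units


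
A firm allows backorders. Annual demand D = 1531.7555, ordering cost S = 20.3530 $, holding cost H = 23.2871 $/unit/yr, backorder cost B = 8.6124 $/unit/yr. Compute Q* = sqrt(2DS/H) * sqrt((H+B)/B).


sqrt(2DS/H) = 51.7447
sqrt((H+B)/B) = 1.9246
Q* = 51.7447 * 1.9246 = 99.5855

99.5855 units


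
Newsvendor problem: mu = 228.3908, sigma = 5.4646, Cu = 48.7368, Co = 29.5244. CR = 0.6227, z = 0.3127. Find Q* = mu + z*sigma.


CR = Cu/(Cu+Co) = 48.7368/(48.7368+29.5244) = 0.6227
z = 0.3127
Q* = 228.3908 + 0.3127 * 5.4646 = 230.0996

230.0996 units


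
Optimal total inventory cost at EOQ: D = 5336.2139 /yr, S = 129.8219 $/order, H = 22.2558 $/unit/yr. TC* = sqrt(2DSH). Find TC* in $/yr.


2*D*S*H = 30835741.5012
TC* = sqrt(30835741.5012) = 5552.9939

5552.9939 $/yr


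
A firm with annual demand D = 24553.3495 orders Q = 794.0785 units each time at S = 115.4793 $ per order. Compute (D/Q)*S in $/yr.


Number of orders = D/Q = 30.9206
Cost = 30.9206 * 115.4793 = 3570.6843

3570.6843 $/yr


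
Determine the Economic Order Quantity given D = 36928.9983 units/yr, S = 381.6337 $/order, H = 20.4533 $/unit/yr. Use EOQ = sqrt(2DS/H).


2*D*S = 2 * 36928.9983 * 381.6337 = 28186700.5170
2*D*S/H = 1378100.3807
EOQ = sqrt(1378100.3807) = 1173.9252

1173.9252 units


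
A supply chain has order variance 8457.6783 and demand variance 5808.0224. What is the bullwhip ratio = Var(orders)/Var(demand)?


BW = 8457.6783 / 5808.0224 = 1.4562

1.4562


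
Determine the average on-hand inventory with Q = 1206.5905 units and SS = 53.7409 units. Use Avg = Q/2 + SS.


Q/2 = 603.2953
Avg = 603.2953 + 53.7409 = 657.0362

657.0362 units


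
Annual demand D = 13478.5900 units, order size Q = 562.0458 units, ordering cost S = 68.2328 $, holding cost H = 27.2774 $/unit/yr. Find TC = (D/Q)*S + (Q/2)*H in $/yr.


Ordering cost = D*S/Q = 1636.3114
Holding cost = Q*H/2 = 7665.5741
TC = 1636.3114 + 7665.5741 = 9301.8854

9301.8854 $/yr


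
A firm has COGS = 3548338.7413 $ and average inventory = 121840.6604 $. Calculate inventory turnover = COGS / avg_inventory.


Turnover = 3548338.7413 / 121840.6604 = 29.1228

29.1228


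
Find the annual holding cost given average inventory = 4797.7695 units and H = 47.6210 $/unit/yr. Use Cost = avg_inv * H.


Cost = 4797.7695 * 47.6210 = 228474.5814

228474.5814 $/yr


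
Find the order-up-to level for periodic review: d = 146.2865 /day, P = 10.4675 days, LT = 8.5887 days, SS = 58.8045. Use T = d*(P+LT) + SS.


P + LT = 19.0562
d*(P+LT) = 146.2865 * 19.0562 = 2787.6648
T = 2787.6648 + 58.8045 = 2846.4693

2846.4693 units


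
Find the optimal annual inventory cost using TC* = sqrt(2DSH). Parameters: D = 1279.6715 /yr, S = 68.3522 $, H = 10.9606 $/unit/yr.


2*D*S*H = 1917411.4637
TC* = sqrt(1917411.4637) = 1384.7063

1384.7063 $/yr


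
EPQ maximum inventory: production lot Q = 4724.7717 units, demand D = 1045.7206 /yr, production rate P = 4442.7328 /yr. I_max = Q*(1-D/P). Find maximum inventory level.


D/P = 0.2354
1 - D/P = 0.7646
I_max = 4724.7717 * 0.7646 = 3612.6654

3612.6654 units


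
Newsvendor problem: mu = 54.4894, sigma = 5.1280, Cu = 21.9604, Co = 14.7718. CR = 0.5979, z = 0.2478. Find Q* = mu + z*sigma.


CR = Cu/(Cu+Co) = 21.9604/(21.9604+14.7718) = 0.5979
z = 0.2478
Q* = 54.4894 + 0.2478 * 5.1280 = 55.7601

55.7601 units


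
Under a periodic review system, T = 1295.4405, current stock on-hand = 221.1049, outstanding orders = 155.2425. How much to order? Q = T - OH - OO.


Inventory position = OH + OO = 221.1049 + 155.2425 = 376.3474
Q = 1295.4405 - 376.3474 = 919.0931

919.0931 units


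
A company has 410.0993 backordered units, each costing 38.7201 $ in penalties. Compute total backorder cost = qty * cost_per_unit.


Total = 410.0993 * 38.7201 = 15879.0859

15879.0859 $


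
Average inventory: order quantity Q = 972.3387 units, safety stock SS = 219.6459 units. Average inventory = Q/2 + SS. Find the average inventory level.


Q/2 = 486.1694
Avg = 486.1694 + 219.6459 = 705.8152

705.8152 units


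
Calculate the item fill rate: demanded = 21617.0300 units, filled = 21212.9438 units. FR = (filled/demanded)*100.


FR = 21212.9438 / 21617.0300 * 100 = 98.1307

98.1307%


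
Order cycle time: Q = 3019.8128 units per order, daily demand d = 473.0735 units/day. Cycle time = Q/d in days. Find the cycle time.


Cycle = 3019.8128 / 473.0735 = 6.3834

6.3834 days


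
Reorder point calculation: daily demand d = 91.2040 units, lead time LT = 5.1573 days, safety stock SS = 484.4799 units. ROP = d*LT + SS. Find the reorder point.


d*LT = 91.2040 * 5.1573 = 470.3664
ROP = 470.3664 + 484.4799 = 954.8463

954.8463 units


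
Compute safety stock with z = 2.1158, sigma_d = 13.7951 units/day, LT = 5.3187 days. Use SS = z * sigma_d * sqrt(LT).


sqrt(LT) = sqrt(5.3187) = 2.3062
SS = 2.1158 * 13.7951 * 2.3062 = 67.3135

67.3135 units


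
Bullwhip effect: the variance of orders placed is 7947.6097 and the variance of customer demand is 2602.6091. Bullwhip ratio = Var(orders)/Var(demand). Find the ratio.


BW = 7947.6097 / 2602.6091 = 3.0537

3.0537


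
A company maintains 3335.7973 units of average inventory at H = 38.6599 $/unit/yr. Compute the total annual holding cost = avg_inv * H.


Cost = 3335.7973 * 38.6599 = 128961.5900

128961.5900 $/yr


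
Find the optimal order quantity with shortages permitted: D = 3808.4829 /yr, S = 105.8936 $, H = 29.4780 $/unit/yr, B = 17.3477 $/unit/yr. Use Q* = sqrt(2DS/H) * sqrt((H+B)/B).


sqrt(2DS/H) = 165.4157
sqrt((H+B)/B) = 1.6429
Q* = 165.4157 * 1.6429 = 271.7678

271.7678 units


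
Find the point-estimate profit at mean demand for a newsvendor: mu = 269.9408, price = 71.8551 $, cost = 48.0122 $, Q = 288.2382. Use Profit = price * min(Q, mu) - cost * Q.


Sales at mu = min(288.2382, 269.9408) = 269.9408
Revenue = 71.8551 * 269.9408 = 19396.6232
Total cost = 48.0122 * 288.2382 = 13838.9501
Profit = 19396.6232 - 13838.9501 = 5557.6731

5557.6731 $


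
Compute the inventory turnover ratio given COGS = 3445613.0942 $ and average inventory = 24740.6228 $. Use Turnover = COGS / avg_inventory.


Turnover = 3445613.0942 / 24740.6228 = 139.2695

139.2695


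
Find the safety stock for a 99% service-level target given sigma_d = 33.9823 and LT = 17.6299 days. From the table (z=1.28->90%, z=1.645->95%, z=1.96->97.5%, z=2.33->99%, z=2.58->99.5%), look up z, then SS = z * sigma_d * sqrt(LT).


From the table, SL = 99% corresponds to z = 2.33
sqrt(LT) = sqrt(17.6299) = 4.1988
SS = 2.33 * 33.9823 * 4.1988 = 332.4556

332.4556 units


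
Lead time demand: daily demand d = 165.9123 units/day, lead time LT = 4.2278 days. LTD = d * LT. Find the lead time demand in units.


LTD = 165.9123 * 4.2278 = 701.4440

701.4440 units


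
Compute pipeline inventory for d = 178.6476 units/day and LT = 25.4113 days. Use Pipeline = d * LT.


Pipeline = 178.6476 * 25.4113 = 4539.6678

4539.6678 units


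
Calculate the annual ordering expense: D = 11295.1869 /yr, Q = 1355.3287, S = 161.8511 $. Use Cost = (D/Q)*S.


Number of orders = D/Q = 8.3339
Cost = 8.3339 * 161.8511 = 1348.8524

1348.8524 $/yr


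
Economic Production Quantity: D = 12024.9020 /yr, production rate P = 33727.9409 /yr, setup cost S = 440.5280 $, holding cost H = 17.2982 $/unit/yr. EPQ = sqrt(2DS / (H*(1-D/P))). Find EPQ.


1 - D/P = 1 - 0.3565 = 0.6435
H*(1-D/P) = 11.1309
2DS = 10594612.0565
EPQ = sqrt(951816.9272) = 975.6111

975.6111 units


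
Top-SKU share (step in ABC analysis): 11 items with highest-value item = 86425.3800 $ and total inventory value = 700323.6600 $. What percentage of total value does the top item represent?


Top item = 86425.3800
Total = 700323.6600
Percentage = 86425.3800 / 700323.6600 * 100 = 12.3408

12.3408%


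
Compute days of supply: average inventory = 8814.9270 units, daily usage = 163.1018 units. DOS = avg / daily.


DOS = 8814.9270 / 163.1018 = 54.0456

54.0456 days


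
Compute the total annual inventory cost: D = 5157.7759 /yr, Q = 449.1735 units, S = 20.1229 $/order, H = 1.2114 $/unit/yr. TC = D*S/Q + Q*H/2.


Ordering cost = D*S/Q = 231.0675
Holding cost = Q*H/2 = 272.0644
TC = 231.0675 + 272.0644 = 503.1319

503.1319 $/yr


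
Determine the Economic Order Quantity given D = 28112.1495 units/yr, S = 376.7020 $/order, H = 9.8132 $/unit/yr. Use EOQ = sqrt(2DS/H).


2*D*S = 2 * 28112.1495 * 376.7020 = 21179805.8819
2*D*S/H = 2158297.5871
EOQ = sqrt(2158297.5871) = 1469.1146

1469.1146 units


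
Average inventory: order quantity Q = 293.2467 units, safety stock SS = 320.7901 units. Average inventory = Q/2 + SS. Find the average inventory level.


Q/2 = 146.6233
Avg = 146.6233 + 320.7901 = 467.4135

467.4135 units


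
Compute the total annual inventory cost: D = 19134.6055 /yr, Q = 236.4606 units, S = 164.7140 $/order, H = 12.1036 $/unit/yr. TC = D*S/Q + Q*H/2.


Ordering cost = D*S/Q = 13328.8058
Holding cost = Q*H/2 = 1431.0123
TC = 13328.8058 + 1431.0123 = 14759.8180

14759.8180 $/yr


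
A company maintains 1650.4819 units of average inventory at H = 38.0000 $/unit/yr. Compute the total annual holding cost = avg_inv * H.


Cost = 1650.4819 * 38.0000 = 62718.3122

62718.3122 $/yr


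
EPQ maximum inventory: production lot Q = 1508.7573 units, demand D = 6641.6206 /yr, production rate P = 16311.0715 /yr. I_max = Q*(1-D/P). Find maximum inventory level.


D/P = 0.4072
1 - D/P = 0.5928
I_max = 1508.7573 * 0.5928 = 894.4142

894.4142 units


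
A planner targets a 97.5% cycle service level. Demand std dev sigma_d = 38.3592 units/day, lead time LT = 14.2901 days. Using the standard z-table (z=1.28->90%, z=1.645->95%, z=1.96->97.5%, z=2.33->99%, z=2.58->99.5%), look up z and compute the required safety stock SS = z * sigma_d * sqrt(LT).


From the table, SL = 97.5% corresponds to z = 1.96
sqrt(LT) = sqrt(14.2901) = 3.7802
SS = 1.96 * 38.3592 * 3.7802 = 284.2125

284.2125 units


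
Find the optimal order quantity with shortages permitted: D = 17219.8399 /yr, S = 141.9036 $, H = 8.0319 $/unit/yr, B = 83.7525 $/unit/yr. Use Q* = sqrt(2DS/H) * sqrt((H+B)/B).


sqrt(2DS/H) = 780.0404
sqrt((H+B)/B) = 1.0469
Q* = 780.0404 * 1.0469 = 816.5874

816.5874 units


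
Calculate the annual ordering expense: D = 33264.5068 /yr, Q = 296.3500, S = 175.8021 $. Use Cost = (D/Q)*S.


Number of orders = D/Q = 112.2474
Cost = 112.2474 * 175.8021 = 19733.3226

19733.3226 $/yr


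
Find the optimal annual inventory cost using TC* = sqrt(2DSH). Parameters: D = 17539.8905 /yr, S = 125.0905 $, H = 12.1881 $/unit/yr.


2*D*S*H = 53483178.6578
TC* = sqrt(53483178.6578) = 7313.2194

7313.2194 $/yr


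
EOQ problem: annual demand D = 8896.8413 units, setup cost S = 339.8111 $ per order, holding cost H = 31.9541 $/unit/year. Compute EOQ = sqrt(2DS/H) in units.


2*D*S = 2 * 8896.8413 * 339.8111 = 6046490.8574
2*D*S/H = 189224.2578
EOQ = sqrt(189224.2578) = 434.9991

434.9991 units


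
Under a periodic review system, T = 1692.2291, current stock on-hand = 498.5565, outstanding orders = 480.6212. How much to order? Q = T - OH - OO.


Inventory position = OH + OO = 498.5565 + 480.6212 = 979.1777
Q = 1692.2291 - 979.1777 = 713.0514

713.0514 units
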